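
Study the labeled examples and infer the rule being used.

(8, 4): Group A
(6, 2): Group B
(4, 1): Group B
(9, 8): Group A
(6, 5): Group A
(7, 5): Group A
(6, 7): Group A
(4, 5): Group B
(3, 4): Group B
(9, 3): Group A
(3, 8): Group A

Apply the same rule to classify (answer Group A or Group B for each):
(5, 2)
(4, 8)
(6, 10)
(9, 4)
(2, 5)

Rule: sum ≥ 11. This holds for each 'Group A' example and fails for each 'Group B' one.
(5, 2): Group B (5+2 = 7).
(4, 8): Group A (4+8 = 12).
(6, 10): Group A (6+10 = 16).
(9, 4): Group A (9+4 = 13).
(2, 5): Group B (2+5 = 7).

Group B, Group A, Group A, Group A, Group B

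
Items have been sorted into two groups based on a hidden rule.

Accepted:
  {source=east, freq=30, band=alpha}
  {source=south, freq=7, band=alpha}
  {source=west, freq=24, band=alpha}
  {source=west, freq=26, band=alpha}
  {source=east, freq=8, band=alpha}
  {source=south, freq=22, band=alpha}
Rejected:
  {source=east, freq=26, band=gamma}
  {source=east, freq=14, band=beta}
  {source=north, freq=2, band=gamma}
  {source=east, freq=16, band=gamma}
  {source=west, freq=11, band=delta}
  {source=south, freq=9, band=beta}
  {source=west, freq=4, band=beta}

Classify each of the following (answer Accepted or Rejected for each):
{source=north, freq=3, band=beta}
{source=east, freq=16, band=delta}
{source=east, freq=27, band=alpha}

Rejected, Rejected, Accepted

The pattern is that an item is 'Accepted' exactly when: band is alpha.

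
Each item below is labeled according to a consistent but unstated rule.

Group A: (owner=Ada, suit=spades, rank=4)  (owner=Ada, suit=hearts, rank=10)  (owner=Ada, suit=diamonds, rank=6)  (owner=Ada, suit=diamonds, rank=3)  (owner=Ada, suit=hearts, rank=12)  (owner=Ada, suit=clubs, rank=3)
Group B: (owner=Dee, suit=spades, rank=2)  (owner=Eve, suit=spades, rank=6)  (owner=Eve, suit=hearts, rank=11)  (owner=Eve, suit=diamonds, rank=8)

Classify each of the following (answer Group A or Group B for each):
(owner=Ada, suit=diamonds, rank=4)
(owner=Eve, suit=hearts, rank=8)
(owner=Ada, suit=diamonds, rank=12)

Group A, Group B, Group A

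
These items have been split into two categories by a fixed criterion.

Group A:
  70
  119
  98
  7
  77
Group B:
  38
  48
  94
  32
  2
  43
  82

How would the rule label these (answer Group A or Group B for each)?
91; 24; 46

Rule: multiple of 7. This holds for each 'Group A' example and fails for each 'Group B' one.
Group A: 91, since 91 = 7·13. Group B: 24, since 24 = 7·3 + 3. Group B: 46, since 46 = 7·6 + 4.

Group A, Group B, Group B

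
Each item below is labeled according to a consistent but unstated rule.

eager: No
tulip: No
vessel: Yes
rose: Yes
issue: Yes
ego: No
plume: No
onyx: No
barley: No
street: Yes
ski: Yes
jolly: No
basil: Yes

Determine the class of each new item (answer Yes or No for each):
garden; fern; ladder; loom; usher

The distinguishing property — contains 's' — holds for all the 'Yes' cases and none of the 'No' cases.
garden: No (no 's'). fern: No (no 's'). ladder: No (no 's'). loom: No (no 's'). usher: Yes (has 's').

No, No, No, No, Yes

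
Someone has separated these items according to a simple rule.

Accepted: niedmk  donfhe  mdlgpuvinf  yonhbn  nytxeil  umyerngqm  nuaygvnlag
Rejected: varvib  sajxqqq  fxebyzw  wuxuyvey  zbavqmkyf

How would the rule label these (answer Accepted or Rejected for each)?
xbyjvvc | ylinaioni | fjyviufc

Every 'Accepted' example satisfies: contains 'n'. None of the 'Rejected' examples do.
xbyjvvc — no 'n', hence Rejected.
ylinaioni — has 'n', hence Accepted.
fjyviufc — no 'n', hence Rejected.

Rejected, Accepted, Rejected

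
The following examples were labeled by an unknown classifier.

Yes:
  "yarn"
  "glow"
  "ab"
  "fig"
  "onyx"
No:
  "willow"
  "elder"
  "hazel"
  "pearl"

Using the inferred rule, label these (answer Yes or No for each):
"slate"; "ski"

All 'Yes' examples share one property — length ≤ 4 — and every 'No' example lacks it.
"slate": length 5 — doesn't qualify, so No. "ski": length 3 — has this property, so Yes.

No, Yes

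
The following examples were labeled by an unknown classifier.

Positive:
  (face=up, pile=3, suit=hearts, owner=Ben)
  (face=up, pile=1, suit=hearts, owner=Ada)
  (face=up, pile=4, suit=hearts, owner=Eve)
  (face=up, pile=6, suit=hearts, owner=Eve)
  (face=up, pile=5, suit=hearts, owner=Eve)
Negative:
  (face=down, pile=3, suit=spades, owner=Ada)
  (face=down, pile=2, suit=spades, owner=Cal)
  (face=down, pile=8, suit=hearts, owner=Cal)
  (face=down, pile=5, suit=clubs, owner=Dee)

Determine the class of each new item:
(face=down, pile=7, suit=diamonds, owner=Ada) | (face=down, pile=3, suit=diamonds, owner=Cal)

Negative, Negative

The pattern is that an item is 'Positive' exactly when: face is up.
(face=down, pile=7, suit=diamonds, owner=Ada): face is down — does not satisfy this, so Negative.
(face=down, pile=3, suit=diamonds, owner=Cal): face is down — does not satisfy this, so Negative.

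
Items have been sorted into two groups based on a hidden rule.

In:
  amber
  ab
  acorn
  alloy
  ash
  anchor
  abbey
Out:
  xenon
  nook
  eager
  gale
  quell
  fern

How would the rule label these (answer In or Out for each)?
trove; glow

The pattern is that an item is 'In' exactly when: starts with 'a'.
Out: trove, since starts with 't'. Out: glow, since starts with 'g'.

Out, Out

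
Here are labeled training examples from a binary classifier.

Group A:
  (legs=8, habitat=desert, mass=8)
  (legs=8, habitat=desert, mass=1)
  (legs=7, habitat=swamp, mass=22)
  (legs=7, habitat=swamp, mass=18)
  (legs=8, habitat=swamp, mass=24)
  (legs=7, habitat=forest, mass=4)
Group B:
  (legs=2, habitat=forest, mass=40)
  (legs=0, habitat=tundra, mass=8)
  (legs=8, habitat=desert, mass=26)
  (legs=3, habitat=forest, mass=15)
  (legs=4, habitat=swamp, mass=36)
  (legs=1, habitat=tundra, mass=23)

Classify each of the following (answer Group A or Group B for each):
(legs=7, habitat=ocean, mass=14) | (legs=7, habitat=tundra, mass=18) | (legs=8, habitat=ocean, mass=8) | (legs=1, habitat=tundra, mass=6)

One predicate separates the groups cleanly: mass ≤ 24 AND legs ≥ 4.

Group A, Group A, Group A, Group B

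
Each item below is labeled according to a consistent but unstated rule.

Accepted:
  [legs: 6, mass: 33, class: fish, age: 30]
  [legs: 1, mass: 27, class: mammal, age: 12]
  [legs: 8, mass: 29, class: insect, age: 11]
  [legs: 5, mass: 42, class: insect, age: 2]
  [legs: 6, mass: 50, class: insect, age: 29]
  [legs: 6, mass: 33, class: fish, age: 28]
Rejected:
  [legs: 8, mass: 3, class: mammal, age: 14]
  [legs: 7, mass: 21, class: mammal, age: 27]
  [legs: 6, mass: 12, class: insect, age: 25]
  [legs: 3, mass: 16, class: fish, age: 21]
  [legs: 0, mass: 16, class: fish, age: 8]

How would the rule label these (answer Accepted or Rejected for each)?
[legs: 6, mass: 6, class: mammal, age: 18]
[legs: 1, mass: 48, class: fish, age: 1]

Rejected, Accepted

Every 'Accepted' example satisfies: mass ≥ 27. None of the 'Rejected' examples do.
[legs: 6, mass: 6, class: mammal, age: 18]: Rejected (mass = 6). [legs: 1, mass: 48, class: fish, age: 1]: Accepted (mass = 48).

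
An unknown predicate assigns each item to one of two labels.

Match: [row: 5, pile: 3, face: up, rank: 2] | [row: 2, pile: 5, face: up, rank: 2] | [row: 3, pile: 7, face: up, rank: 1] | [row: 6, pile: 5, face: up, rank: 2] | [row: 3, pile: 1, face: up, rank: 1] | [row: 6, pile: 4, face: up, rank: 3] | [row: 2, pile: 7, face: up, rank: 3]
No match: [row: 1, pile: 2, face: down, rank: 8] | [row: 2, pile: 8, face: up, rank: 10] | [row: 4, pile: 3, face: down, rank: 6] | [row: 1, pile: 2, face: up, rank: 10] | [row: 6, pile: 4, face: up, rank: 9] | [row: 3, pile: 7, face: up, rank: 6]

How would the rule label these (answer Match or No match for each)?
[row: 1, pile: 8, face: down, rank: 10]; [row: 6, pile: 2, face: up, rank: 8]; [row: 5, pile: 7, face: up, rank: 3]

No match, No match, Match

Every 'Match' example satisfies: rank ≤ 3. None of the 'No match' examples do.
[row: 1, pile: 8, face: down, rank: 10] → rank = 10 → No match. [row: 6, pile: 2, face: up, rank: 8] → rank = 8 → No match. [row: 5, pile: 7, face: up, rank: 3] → rank = 3 → Match.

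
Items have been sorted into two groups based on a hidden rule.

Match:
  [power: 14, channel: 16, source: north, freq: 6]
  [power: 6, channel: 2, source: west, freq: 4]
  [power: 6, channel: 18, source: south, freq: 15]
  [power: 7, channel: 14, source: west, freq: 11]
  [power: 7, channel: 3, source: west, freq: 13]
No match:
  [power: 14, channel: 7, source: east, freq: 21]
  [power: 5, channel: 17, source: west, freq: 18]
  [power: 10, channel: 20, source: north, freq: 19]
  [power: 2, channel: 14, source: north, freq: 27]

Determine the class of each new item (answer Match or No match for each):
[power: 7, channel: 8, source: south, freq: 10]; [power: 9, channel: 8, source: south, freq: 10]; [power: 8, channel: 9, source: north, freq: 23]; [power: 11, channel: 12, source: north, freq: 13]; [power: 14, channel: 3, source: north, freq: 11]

A rule that fits every label: freq ≤ 15 — true of each 'Match' example, false of each 'No match' one.
Match: [power: 7, channel: 8, source: south, freq: 10], since freq = 10.
Match: [power: 9, channel: 8, source: south, freq: 10], since freq = 10.
No match: [power: 8, channel: 9, source: north, freq: 23], since freq = 23.
Match: [power: 11, channel: 12, source: north, freq: 13], since freq = 13.
Match: [power: 14, channel: 3, source: north, freq: 11], since freq = 11.

Match, Match, No match, Match, Match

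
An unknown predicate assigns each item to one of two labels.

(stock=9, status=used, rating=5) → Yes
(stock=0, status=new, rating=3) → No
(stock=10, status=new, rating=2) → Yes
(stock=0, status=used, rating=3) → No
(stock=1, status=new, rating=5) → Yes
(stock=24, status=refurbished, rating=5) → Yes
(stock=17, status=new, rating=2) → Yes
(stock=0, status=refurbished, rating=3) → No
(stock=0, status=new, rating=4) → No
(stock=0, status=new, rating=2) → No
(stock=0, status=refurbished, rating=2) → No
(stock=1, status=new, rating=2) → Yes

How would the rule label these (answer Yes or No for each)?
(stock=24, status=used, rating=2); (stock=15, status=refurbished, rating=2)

The classifier is using: stock ≥ 1.
(stock=24, status=used, rating=2) → stock = 24 → Yes.
(stock=15, status=refurbished, rating=2) → stock = 15 → Yes.

Yes, Yes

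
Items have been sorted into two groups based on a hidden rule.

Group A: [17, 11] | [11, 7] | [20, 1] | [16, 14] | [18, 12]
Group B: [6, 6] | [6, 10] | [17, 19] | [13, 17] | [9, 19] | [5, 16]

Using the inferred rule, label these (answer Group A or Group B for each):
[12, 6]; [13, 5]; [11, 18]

'Group A' ⟺ first > second.

Group A, Group A, Group B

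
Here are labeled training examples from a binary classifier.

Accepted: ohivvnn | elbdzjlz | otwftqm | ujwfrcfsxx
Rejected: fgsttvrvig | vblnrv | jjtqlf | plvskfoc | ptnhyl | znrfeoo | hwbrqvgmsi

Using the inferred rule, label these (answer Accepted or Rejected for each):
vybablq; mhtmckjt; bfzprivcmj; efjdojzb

Rejected, Rejected, Rejected, Accepted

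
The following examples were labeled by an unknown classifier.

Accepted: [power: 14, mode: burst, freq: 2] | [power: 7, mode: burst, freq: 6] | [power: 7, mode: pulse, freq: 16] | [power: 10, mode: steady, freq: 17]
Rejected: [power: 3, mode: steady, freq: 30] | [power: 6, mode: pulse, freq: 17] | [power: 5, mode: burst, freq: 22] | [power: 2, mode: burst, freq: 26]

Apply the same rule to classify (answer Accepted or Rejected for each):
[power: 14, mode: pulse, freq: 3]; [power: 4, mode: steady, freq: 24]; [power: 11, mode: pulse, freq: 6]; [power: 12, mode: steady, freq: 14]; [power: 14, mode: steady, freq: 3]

Accepted, Rejected, Accepted, Accepted, Accepted

The simplest hypothesis consistent with all the labels is: power ≥ 7.
[power: 14, mode: pulse, freq: 3]: Accepted (power = 14). [power: 4, mode: steady, freq: 24]: Rejected (power = 4). [power: 11, mode: pulse, freq: 6]: Accepted (power = 11). [power: 12, mode: steady, freq: 14]: Accepted (power = 12). [power: 14, mode: steady, freq: 3]: Accepted (power = 14).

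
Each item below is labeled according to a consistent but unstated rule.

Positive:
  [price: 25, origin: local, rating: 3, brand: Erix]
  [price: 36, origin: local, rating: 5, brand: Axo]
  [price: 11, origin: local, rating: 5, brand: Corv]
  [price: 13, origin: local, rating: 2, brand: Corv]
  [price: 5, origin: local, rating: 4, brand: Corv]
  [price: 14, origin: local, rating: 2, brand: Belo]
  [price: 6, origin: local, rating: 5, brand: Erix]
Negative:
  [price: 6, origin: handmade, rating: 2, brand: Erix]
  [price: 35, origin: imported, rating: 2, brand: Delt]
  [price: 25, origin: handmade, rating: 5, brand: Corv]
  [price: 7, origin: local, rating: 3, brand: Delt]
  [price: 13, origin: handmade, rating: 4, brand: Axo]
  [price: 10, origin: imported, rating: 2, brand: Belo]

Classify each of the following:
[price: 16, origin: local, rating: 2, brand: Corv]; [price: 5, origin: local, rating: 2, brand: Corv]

'Positive' ⟺ origin is local AND price ≠ 7.
[price: 16, origin: local, rating: 2, brand: Corv]: Positive (origin is local, price = 16). [price: 5, origin: local, rating: 2, brand: Corv]: Positive (origin is local, price = 5).

Positive, Positive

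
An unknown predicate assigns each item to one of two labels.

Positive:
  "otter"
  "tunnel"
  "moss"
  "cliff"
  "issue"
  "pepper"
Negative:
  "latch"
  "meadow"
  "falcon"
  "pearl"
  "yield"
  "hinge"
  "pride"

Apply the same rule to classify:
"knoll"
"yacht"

The simplest hypothesis consistent with all the labels is: has a double letter.
"knoll" — 'll' doubled, hence Positive.
"yacht" — no doubled letter, hence Negative.

Positive, Negative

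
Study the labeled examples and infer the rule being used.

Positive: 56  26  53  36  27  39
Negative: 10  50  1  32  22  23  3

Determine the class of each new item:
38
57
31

Positive, Positive, Negative

Every 'Positive' example satisfies: digit sum ≥ 6. None of the 'Negative' examples do.
38: digit sum 3+8 = 11, has this property → Positive. 57: digit sum 5+7 = 12, has this property → Positive. 31: digit sum 3+1 = 4, does not fit → Negative.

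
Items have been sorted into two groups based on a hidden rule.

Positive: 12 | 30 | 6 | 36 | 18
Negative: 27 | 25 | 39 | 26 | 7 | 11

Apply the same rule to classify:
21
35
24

Negative, Negative, Positive

'Positive' ⟺ multiple of 6.
21: 21 = 6·3 + 3 — does not fit, so Negative.
35: 35 = 6·5 + 5 — does not fit, so Negative.
24: 24 = 6·4 — has this property, so Positive.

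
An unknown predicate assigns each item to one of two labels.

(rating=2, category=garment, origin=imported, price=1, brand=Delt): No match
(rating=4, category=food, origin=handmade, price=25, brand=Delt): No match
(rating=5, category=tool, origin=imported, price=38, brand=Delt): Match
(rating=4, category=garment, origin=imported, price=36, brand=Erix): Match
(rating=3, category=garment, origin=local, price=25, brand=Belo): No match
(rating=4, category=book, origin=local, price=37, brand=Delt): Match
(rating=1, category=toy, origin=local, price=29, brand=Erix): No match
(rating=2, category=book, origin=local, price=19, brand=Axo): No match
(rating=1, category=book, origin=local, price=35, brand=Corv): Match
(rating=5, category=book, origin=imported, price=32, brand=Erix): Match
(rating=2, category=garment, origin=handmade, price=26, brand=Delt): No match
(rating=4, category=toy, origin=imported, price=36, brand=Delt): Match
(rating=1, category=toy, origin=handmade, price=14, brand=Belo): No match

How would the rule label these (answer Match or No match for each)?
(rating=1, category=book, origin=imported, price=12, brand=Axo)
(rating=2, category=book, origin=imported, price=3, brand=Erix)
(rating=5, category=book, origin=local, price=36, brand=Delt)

No match, No match, Match

The pattern is that an item is 'Match' exactly when: price ≥ 32.
(rating=1, category=book, origin=imported, price=12, brand=Axo) — price = 12, hence No match.
(rating=2, category=book, origin=imported, price=3, brand=Erix) — price = 3, hence No match.
(rating=5, category=book, origin=local, price=36, brand=Delt) — price = 36, hence Match.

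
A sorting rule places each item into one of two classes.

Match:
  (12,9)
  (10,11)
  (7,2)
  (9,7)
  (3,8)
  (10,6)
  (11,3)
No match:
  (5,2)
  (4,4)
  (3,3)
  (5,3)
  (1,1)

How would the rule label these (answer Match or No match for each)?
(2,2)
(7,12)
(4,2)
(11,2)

No match, Match, No match, Match

The common property of the 'Match' items is: sum ≥ 9. No 'No match' item has it.
(2,2): No match (2+2 = 4). (7,12): Match (7+12 = 19). (4,2): No match (4+2 = 6). (11,2): Match (11+2 = 13).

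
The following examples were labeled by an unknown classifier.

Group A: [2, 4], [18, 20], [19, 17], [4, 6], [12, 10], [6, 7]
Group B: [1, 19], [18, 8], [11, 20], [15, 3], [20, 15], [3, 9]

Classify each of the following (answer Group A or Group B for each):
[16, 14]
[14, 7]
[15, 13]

Group A, Group B, Group A

Every 'Group A' example satisfies: |first − second| ≤ 2. None of the 'Group B' examples do.
[16, 14]: |16−14| = 2 — satisfies this, so Group A. [14, 7]: |14−7| = 7 — doesn't qualify, so Group B. [15, 13]: |15−13| = 2 — satisfies this, so Group A.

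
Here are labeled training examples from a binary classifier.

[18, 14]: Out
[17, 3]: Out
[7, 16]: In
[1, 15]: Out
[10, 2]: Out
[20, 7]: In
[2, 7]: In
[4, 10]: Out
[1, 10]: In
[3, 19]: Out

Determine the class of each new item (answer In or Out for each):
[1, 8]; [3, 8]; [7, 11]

In, In, Out

Looking at the examples, the only property every 'In' case has and every 'Out' case lacks is: sum is odd.
[1, 8]: In (1+8 = 9).
[3, 8]: In (3+8 = 11).
[7, 11]: Out (7+11 = 18).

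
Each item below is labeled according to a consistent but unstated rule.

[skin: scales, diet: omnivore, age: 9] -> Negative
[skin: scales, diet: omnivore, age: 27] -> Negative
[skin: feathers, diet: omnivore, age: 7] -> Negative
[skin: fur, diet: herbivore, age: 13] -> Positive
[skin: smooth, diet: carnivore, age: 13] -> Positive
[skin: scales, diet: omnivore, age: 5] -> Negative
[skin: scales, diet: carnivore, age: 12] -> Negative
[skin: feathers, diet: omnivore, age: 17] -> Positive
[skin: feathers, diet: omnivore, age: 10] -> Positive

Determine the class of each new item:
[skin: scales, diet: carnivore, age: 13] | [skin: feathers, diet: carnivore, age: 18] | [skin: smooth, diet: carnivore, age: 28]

Negative, Positive, Positive

Rule: skin is not scales AND age ≥ 9. This holds for each 'Positive' example and fails for each 'Negative' one.
Negative: [skin: scales, diet: carnivore, age: 13], since skin is scales, age = 13.
Positive: [skin: feathers, diet: carnivore, age: 18], since skin is feathers, age = 18.
Positive: [skin: smooth, diet: carnivore, age: 28], since skin is smooth, age = 28.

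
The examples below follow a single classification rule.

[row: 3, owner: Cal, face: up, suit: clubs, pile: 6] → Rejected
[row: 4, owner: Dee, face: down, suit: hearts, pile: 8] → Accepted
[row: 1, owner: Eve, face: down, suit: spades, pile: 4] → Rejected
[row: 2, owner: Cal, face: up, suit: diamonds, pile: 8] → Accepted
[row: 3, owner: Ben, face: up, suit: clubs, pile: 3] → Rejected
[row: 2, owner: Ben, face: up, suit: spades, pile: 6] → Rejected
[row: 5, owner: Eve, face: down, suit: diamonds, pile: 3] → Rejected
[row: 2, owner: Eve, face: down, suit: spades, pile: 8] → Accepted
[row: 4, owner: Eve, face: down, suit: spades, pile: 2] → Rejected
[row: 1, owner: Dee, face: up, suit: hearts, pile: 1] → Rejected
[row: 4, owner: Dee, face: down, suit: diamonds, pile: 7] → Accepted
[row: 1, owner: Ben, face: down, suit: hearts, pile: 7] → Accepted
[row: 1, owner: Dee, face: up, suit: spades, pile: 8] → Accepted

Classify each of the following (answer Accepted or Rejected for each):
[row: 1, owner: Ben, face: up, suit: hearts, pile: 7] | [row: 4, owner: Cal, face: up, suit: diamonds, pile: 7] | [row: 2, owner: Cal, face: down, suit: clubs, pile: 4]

Every 'Accepted' example satisfies: pile ≥ 7. None of the 'Rejected' examples do.
[row: 1, owner: Ben, face: up, suit: hearts, pile: 7] → pile = 7 → Accepted.
[row: 4, owner: Cal, face: up, suit: diamonds, pile: 7] → pile = 7 → Accepted.
[row: 2, owner: Cal, face: down, suit: clubs, pile: 4] → pile = 4 → Rejected.

Accepted, Accepted, Rejected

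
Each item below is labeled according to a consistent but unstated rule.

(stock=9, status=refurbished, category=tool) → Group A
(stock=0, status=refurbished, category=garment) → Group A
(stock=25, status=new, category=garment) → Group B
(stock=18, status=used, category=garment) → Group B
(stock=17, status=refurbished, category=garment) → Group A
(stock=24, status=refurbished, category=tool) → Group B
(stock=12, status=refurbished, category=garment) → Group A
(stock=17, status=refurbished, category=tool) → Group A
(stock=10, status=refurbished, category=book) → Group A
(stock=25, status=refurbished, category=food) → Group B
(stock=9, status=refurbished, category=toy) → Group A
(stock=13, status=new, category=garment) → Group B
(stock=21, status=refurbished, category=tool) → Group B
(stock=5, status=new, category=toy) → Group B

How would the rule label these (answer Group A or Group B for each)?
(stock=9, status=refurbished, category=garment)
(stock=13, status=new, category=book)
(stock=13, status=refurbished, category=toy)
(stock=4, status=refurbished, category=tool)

Group A, Group B, Group A, Group A

The distinguishing property — status is refurbished AND stock ≤ 17 — holds for all the 'Group A' cases and none of the 'Group B' cases.
(stock=9, status=refurbished, category=garment): Group A (status is refurbished, stock = 9). (stock=13, status=new, category=book): Group B (status is new, stock = 13). (stock=13, status=refurbished, category=toy): Group A (status is refurbished, stock = 13). (stock=4, status=refurbished, category=tool): Group A (status is refurbished, stock = 4).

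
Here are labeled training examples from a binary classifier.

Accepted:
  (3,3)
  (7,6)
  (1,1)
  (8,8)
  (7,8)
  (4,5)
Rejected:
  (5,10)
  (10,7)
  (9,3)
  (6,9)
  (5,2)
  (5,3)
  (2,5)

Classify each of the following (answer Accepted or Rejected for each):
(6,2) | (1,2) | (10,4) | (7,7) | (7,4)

The simplest hypothesis consistent with all the labels is: |first − second| ≤ 1.

Rejected, Accepted, Rejected, Accepted, Rejected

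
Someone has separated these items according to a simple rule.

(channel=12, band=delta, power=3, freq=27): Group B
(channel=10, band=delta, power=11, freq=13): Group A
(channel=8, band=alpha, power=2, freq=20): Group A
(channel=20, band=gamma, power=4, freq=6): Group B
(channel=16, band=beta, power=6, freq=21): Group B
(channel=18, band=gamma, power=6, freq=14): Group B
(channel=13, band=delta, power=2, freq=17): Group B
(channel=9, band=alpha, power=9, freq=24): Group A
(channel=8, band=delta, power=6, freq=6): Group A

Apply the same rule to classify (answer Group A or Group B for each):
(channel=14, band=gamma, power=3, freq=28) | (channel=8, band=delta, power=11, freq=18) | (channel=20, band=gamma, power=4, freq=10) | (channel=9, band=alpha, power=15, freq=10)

Every 'Group A' example satisfies: channel ≤ 10. None of the 'Group B' examples do.
(channel=14, band=gamma, power=3, freq=28) — channel = 14, hence Group B.
(channel=8, band=delta, power=11, freq=18) — channel = 8, hence Group A.
(channel=20, band=gamma, power=4, freq=10) — channel = 20, hence Group B.
(channel=9, band=alpha, power=15, freq=10) — channel = 9, hence Group A.

Group B, Group A, Group B, Group A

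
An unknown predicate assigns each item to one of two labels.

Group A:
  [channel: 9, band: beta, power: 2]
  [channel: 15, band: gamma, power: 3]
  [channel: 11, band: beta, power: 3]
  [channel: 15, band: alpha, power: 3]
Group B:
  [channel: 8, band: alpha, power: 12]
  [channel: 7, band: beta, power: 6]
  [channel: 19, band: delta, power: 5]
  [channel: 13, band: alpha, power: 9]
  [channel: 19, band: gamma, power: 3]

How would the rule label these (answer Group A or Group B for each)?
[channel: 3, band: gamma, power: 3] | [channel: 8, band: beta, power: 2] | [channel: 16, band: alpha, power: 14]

One predicate separates the groups cleanly: power ≤ 3 AND channel ≤ 15.
[channel: 3, band: gamma, power: 3] → power = 3, channel = 3 → Group A.
[channel: 8, band: beta, power: 2] → power = 2, channel = 8 → Group A.
[channel: 16, band: alpha, power: 14] → power = 14, channel = 16 → Group B.

Group A, Group A, Group B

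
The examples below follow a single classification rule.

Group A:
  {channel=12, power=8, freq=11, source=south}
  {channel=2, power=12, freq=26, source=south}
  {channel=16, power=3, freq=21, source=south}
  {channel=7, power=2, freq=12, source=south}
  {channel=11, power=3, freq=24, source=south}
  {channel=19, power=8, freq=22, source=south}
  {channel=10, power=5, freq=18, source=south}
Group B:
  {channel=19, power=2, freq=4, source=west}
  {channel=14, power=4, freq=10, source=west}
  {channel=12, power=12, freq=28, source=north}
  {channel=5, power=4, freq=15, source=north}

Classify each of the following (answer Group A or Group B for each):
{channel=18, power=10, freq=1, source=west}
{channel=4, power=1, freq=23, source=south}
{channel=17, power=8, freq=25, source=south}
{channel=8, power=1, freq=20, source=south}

All 'Group A' examples share one property — source is south — and every 'Group B' example lacks it.
{channel=18, power=10, freq=1, source=west}: source is west — does not pass, so Group B. {channel=4, power=1, freq=23, source=south}: source is south — satisfies this, so Group A. {channel=17, power=8, freq=25, source=south}: source is south — satisfies this, so Group A. {channel=8, power=1, freq=20, source=south}: source is south — satisfies this, so Group A.

Group B, Group A, Group A, Group A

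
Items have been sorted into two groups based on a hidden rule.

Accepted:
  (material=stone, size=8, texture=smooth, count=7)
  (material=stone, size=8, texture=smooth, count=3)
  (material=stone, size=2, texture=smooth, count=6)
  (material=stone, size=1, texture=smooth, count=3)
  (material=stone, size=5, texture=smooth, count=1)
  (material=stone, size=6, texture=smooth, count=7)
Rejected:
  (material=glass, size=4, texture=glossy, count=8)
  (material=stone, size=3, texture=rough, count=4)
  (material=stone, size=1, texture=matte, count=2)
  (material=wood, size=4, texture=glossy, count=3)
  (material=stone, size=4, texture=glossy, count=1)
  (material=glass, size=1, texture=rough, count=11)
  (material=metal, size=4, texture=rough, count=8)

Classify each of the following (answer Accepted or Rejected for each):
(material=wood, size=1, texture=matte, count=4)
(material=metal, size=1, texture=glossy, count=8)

Rejected, Rejected

The classifier is using: texture is smooth.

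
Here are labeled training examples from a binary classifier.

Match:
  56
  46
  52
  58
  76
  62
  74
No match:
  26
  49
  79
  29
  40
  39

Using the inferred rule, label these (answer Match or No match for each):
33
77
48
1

No match, No match, Match, No match

'Match' ⟺ even AND at least 46.
33 — 33 is odd, 33 < 46, hence No match.
77 — 77 is odd, 77 ≥ 46, hence No match.
48 — 48 is even, 48 ≥ 46, hence Match.
1 — 1 is odd, 1 < 46, hence No match.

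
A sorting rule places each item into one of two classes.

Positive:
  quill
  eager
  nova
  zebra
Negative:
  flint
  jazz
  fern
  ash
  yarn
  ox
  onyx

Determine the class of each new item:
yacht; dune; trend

'Positive' ⟺ has ≥ 2 vowels.
yacht: 1 vowel — fails this test, so Negative.
dune: 2 vowels — fits, so Positive.
trend: 1 vowel — fails this test, so Negative.

Negative, Positive, Negative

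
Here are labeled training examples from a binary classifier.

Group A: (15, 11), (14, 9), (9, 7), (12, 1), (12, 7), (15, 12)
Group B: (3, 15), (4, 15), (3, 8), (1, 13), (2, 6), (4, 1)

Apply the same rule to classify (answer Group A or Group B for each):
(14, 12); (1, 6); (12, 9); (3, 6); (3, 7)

Group A, Group B, Group A, Group B, Group B

The distinguishing property — first ≥ 6 — holds for all the 'Group A' cases and none of the 'Group B' cases.
(14, 12): first 14 — qualifies, so Group A.
(1, 6): first 1 — doesn't qualify, so Group B.
(12, 9): first 12 — qualifies, so Group A.
(3, 6): first 3 — doesn't qualify, so Group B.
(3, 7): first 3 — doesn't qualify, so Group B.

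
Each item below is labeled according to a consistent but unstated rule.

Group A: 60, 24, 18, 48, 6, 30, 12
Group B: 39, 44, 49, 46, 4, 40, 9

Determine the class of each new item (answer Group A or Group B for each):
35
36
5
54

Group B, Group A, Group B, Group A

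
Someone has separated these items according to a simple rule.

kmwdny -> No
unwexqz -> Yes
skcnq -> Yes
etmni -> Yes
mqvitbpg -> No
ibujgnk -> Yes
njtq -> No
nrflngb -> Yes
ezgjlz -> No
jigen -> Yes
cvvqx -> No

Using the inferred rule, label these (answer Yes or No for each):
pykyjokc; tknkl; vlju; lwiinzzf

No, Yes, No, No

'Yes' ⟺ odd length AND contains 'n'.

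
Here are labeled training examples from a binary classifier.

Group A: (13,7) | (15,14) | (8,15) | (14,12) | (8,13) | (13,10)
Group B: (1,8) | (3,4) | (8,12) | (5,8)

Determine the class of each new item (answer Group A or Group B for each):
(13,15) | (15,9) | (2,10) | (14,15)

The classifier is using: max ≥ 13.
(13,15) → max 15 → Group A.
(15,9) → max 15 → Group A.
(2,10) → max 10 → Group B.
(14,15) → max 15 → Group A.

Group A, Group A, Group B, Group A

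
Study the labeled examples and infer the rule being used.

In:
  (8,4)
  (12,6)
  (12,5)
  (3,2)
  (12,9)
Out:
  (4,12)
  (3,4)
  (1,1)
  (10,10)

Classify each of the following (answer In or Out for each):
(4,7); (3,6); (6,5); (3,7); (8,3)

All 'In' examples share one property — first > second — and every 'Out' example lacks it.
(4,7) — 4 < 7, hence Out.
(3,6) — 3 < 6, hence Out.
(6,5) — 6 > 5, hence In.
(3,7) — 3 < 7, hence Out.
(8,3) — 8 > 3, hence In.

Out, Out, In, Out, In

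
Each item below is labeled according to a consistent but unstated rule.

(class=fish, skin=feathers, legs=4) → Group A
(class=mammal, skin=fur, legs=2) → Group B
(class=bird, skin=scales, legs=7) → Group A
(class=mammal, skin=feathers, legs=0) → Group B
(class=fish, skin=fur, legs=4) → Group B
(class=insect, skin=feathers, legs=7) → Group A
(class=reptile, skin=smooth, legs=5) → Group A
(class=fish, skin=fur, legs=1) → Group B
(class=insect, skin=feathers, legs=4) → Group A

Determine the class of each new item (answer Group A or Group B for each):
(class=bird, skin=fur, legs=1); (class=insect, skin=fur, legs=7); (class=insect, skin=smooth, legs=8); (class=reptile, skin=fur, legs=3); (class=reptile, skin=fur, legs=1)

Group B, Group B, Group A, Group B, Group B

One predicate separates the groups cleanly: skin is not fur AND legs ≥ 1.
(class=bird, skin=fur, legs=1): skin is fur, legs = 1 — does not satisfy this, so Group B. (class=insect, skin=fur, legs=7): skin is fur, legs = 7 — does not satisfy this, so Group B. (class=insect, skin=smooth, legs=8): skin is smooth, legs = 8 — checks out, so Group A. (class=reptile, skin=fur, legs=3): skin is fur, legs = 3 — does not satisfy this, so Group B. (class=reptile, skin=fur, legs=1): skin is fur, legs = 1 — does not satisfy this, so Group B.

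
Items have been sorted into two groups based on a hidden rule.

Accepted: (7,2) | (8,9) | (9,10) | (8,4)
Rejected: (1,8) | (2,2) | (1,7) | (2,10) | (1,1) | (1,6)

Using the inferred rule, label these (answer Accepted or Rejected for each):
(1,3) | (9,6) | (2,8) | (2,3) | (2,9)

Rejected, Accepted, Rejected, Rejected, Rejected

The classifier is using: first ≥ 4.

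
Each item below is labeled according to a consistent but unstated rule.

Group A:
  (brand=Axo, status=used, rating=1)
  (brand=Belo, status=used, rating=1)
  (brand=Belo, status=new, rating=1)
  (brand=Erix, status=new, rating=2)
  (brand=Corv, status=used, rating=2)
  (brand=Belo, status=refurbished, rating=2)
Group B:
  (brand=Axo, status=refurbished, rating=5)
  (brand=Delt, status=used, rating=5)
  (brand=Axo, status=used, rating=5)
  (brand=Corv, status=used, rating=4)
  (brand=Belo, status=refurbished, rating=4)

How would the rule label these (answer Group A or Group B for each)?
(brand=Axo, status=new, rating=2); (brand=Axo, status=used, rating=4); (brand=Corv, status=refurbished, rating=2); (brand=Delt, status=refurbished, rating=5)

The common property of the 'Group A' items is: rating ≤ 2. No 'Group B' item has it.
Group A: (brand=Axo, status=new, rating=2), since rating = 2. Group B: (brand=Axo, status=used, rating=4), since rating = 4. Group A: (brand=Corv, status=refurbished, rating=2), since rating = 2. Group B: (brand=Delt, status=refurbished, rating=5), since rating = 5.

Group A, Group B, Group A, Group B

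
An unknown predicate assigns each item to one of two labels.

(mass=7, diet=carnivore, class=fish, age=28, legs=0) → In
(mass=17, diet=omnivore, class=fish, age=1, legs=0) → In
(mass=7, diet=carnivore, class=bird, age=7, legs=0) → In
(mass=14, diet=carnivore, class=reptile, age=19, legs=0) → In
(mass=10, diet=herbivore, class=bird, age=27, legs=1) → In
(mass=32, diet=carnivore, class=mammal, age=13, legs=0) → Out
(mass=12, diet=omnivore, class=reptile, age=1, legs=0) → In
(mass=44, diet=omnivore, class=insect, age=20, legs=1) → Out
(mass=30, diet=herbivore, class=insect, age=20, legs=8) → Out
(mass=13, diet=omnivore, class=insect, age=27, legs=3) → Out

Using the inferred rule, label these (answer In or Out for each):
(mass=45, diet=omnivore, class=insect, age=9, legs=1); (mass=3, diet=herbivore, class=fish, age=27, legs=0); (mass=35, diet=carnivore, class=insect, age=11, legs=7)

Out, In, Out

The pattern is that an item is 'In' exactly when: mass ≤ 17 AND legs ≤ 1.
(mass=45, diet=omnivore, class=insect, age=9, legs=1): mass = 45, legs = 1 — fails the rule, so Out.
(mass=3, diet=herbivore, class=fish, age=27, legs=0): mass = 3, legs = 0 — has this property, so In.
(mass=35, diet=carnivore, class=insect, age=11, legs=7): mass = 35, legs = 7 — fails the rule, so Out.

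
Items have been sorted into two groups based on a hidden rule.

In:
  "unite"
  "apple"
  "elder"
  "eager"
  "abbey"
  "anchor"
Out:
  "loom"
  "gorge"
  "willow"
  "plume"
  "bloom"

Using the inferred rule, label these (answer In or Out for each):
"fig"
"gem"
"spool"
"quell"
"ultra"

The simplest hypothesis consistent with all the labels is: starts with a vowel.

Out, Out, Out, Out, In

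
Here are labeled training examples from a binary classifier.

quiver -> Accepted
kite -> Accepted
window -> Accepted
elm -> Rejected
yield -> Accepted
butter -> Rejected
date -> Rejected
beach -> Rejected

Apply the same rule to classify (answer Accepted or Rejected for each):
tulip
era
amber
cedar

Checking candidate rules against both groups, what survives is: contains 'i'.
tulip: has 'i' — satisfies this, so Accepted. era: no 'i' — does not fit, so Rejected. amber: no 'i' — does not fit, so Rejected. cedar: no 'i' — does not fit, so Rejected.

Accepted, Rejected, Rejected, Rejected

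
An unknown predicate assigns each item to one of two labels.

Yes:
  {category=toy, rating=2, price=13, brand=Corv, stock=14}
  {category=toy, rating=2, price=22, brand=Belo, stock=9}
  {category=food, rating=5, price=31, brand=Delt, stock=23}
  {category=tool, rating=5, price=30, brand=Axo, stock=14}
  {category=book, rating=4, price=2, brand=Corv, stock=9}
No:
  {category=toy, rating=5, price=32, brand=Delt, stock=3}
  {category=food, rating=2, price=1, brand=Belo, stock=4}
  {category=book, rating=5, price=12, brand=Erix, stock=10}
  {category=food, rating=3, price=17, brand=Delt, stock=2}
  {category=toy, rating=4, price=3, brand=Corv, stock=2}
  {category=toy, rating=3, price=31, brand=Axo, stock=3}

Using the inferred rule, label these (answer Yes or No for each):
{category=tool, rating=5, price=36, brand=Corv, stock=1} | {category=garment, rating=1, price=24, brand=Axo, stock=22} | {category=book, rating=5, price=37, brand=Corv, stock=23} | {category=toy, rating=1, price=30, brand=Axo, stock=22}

No, Yes, Yes, Yes

The rule appears to be: stock = 9 OR stock ≥ 14.
{category=tool, rating=5, price=36, brand=Corv, stock=1} → stock = 1 → No. {category=garment, rating=1, price=24, brand=Axo, stock=22} → stock = 22 → Yes. {category=book, rating=5, price=37, brand=Corv, stock=23} → stock = 23 → Yes. {category=toy, rating=1, price=30, brand=Axo, stock=22} → stock = 22 → Yes.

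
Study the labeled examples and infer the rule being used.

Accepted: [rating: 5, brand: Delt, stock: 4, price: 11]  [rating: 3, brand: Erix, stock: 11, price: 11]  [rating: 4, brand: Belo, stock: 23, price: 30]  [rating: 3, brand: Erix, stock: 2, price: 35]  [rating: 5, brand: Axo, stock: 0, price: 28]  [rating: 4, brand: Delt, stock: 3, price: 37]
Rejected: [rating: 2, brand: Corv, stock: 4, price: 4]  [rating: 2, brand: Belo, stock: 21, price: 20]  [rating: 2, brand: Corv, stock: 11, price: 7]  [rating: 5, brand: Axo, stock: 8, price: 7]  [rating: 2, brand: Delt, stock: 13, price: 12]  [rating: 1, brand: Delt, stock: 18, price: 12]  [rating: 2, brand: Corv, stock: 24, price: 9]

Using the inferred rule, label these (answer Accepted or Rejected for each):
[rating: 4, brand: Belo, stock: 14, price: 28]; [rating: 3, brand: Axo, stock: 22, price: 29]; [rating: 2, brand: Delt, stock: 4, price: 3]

The common property of the 'Accepted' items is: rating ≥ 3 AND price ≥ 9. No 'Rejected' item has it.

Accepted, Accepted, Rejected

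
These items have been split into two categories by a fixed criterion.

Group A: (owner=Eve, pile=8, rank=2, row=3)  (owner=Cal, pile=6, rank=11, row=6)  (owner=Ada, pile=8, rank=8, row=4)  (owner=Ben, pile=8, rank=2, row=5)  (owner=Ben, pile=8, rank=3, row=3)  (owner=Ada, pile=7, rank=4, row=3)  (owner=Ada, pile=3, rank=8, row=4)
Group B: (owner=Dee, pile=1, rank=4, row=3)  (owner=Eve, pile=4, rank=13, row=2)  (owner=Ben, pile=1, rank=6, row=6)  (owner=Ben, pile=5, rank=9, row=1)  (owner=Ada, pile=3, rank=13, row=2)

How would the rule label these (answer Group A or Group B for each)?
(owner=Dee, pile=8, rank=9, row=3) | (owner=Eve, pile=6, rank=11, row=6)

The simplest hypothesis consistent with all the labels is: pile ≥ 3 AND row ≥ 3.

Group A, Group A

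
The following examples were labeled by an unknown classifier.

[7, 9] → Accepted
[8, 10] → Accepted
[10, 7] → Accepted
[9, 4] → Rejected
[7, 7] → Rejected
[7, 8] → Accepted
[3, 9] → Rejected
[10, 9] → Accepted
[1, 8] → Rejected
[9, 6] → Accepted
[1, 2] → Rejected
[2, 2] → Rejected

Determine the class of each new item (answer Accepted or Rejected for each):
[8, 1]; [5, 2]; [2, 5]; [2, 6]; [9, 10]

Rejected, Rejected, Rejected, Rejected, Accepted

The simplest hypothesis consistent with all the labels is: sum ≥ 15.
[8, 1] → 8+1 = 9 → Rejected. [5, 2] → 5+2 = 7 → Rejected. [2, 5] → 2+5 = 7 → Rejected. [2, 6] → 2+6 = 8 → Rejected. [9, 10] → 9+10 = 19 → Accepted.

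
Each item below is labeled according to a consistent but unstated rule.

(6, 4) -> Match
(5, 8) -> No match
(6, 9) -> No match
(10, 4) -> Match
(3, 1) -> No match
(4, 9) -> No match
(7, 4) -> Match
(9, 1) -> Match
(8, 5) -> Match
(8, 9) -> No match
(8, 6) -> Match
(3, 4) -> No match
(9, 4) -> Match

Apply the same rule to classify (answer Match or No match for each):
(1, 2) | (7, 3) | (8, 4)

The rule appears to be: first > second AND sum ≥ 7.
(1, 2) — 1 < 2, 1+2 = 3, hence No match. (7, 3) — 7 > 3, 7+3 = 10, hence Match. (8, 4) — 8 > 4, 8+4 = 12, hence Match.

No match, Match, Match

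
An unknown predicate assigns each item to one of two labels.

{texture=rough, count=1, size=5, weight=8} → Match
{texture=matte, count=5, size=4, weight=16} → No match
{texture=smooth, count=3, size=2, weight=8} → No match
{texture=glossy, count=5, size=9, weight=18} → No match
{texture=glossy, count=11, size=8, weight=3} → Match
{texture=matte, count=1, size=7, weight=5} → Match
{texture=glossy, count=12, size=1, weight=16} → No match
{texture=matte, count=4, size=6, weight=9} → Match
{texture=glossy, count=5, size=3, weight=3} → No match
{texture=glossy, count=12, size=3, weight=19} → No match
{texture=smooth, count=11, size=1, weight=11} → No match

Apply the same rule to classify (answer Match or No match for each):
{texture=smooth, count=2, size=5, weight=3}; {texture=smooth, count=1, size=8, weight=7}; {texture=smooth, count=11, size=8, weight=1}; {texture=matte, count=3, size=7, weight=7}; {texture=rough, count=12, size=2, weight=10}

Match, Match, Match, Match, No match

Every 'Match' example satisfies: size ≥ 5 AND size ≤ 8. None of the 'No match' examples do.
{texture=smooth, count=2, size=5, weight=3}: size = 5 — has this property, so Match.
{texture=smooth, count=1, size=8, weight=7}: size = 8 — has this property, so Match.
{texture=smooth, count=11, size=8, weight=1}: size = 8 — has this property, so Match.
{texture=matte, count=3, size=7, weight=7}: size = 7 — has this property, so Match.
{texture=rough, count=12, size=2, weight=10}: size = 2 — fails the rule, so No match.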